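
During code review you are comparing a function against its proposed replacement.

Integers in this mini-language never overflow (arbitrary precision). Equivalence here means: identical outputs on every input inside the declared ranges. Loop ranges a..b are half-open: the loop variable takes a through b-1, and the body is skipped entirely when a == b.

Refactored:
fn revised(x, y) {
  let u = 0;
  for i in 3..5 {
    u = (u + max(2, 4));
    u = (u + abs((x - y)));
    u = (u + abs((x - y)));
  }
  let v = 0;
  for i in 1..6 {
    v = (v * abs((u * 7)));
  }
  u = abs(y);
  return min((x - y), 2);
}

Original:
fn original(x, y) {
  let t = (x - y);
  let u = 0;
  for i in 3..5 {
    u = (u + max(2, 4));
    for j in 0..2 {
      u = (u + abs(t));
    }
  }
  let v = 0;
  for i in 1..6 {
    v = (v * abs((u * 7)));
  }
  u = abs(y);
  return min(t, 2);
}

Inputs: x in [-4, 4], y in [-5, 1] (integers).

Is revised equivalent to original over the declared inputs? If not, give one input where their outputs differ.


Reading the diff, among the changes: arithmetic usage differs; loop structure differs; min/max/abs usage differs; local variable names differ; statement counts differ.
Tracing x=4, y=1: original: t = 3; u = 0; [i=3]; u = 4; [j=0]; u = 7; [j=1]; u = 10; [i=4]; u = 14; [j=0]; u = 17; [j=1]; u = 20; v = 0; [i=1]; v = 0; [i=2]; v = 0; [i=3]; v = 0; [i=4]; v = 0; [i=5]; v = 0; u = 1; return 2 | revised: u = 0; [i=3]; u = 4; u = 7; u = 10; [i=4]; u = 14; u = 17; u = 20; v = 0; [i=1]; v = 0; [i=2]; v = 0; [i=3]; v = 0; [i=4]; v = 0; [i=5]; v = 0; u = 1; return 2 — matching result 2.
An exhaustive pass over the 63 declared inputs shows identical outputs.
verdict: equivalent


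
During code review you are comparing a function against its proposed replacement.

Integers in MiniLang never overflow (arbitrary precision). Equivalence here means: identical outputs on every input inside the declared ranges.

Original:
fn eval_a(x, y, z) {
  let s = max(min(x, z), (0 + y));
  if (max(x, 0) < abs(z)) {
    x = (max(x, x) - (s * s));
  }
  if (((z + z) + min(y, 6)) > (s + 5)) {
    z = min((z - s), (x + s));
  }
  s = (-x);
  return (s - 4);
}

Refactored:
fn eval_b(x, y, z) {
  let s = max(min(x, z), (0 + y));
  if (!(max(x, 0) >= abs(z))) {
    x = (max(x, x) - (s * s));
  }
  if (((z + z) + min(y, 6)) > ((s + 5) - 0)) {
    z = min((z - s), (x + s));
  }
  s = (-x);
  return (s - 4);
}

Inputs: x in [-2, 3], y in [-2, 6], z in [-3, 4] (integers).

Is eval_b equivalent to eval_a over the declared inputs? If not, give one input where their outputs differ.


Equivalent — the differences include comparison usage differs; arithmetic usage differs; boolean connective usage differs; constant usage differs, yet no declared input distinguishes the two.
As a probe, take x=-2, y=4, z=2: eval_a runs s := 4 | (max(x, 0) < abs(z)): true | x := -18 | (((z + z) + min(y, 6)) > (s + 5)): false | s := 18 | result 14; eval_b runs s := 4 | (!(max(x, 0) >= abs(z))): true | x := -18 | (((z + z) + min(y, 6)) > ((s + 5) - 0)): false | s := 18 | result 14; both end at 14.
An exhaustive pass over the 432 declared inputs shows identical outputs.
verdict: equivalent


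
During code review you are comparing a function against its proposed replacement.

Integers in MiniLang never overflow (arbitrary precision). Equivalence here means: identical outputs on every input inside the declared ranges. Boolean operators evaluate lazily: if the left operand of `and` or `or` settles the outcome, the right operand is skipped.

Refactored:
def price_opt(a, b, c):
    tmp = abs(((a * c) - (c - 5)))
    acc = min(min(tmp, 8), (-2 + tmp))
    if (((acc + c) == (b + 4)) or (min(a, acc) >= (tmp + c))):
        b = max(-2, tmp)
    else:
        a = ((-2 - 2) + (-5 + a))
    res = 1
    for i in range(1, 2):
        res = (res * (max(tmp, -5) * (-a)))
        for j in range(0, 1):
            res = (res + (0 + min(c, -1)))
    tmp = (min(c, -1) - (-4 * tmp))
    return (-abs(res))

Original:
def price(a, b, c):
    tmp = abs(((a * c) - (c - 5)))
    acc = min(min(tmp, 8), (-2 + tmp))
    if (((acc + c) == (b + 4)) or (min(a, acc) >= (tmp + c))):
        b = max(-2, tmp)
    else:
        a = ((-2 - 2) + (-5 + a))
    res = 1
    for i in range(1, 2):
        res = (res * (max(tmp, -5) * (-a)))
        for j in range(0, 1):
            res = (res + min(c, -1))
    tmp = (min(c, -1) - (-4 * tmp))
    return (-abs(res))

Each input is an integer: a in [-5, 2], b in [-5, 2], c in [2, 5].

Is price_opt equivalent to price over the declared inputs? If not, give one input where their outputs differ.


Side by side, the visible changes include: constant usage differs, arithmetic usage differs.
As a probe, take a=-1, b=0, c=4: price runs tmp becomes 3; next acc becomes 1; next (((acc + c) == (b + 4)) or (min(a, acc) >= (tmp + c))) evaluates to false; next a becomes -10; next res becomes 1; next at i=1:; next res becomes 30; next at j=0:; next res becomes 29; next tmp becomes 11; next final value -29; price_opt runs tmp becomes 3; next acc becomes 1; next (((acc + c) == (b + 4)) or (min(a, acc) >= (tmp + c))) evaluates to false; next a becomes -10; next res becomes 1; next at i=1:; next res becomes 30; next at j=0:; next res becomes 29; next tmp becomes 11; next final value -29; both end at -29.
Across all 256 domain points the two functions coincide.
verdict: equivalent


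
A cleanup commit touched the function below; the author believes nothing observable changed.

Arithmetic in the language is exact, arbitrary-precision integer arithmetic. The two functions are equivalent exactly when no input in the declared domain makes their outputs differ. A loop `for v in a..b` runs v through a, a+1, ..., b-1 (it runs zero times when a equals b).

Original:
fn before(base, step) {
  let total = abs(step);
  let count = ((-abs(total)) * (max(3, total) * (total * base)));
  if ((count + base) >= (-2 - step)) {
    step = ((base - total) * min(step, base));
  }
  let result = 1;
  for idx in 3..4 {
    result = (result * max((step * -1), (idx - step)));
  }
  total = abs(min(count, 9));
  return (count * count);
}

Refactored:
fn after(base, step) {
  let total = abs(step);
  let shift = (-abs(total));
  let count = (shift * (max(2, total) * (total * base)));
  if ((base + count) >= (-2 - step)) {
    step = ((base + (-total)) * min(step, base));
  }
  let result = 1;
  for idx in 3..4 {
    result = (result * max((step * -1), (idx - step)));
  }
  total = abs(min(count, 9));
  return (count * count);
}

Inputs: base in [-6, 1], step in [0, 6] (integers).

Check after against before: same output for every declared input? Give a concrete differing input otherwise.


Run the pair on base=-6, step=1.
before: total := 1 | count := 18 | ((count + base) >= (-2 - step)): true | step := 42 | result := 1 | iter idx=3: | result := -39 | total := 9 | result 324
after: total := 1 | shift := -1 | count := 12 | ((base + count) >= (-2 - step)): true | step := 42 | result := 1 | iter idx=3: | result := -39 | total := 9 | result 144
324 and 144 differ, so these are not the same function on this domain.
verdict: not equivalent; witness: base=-6, step=1


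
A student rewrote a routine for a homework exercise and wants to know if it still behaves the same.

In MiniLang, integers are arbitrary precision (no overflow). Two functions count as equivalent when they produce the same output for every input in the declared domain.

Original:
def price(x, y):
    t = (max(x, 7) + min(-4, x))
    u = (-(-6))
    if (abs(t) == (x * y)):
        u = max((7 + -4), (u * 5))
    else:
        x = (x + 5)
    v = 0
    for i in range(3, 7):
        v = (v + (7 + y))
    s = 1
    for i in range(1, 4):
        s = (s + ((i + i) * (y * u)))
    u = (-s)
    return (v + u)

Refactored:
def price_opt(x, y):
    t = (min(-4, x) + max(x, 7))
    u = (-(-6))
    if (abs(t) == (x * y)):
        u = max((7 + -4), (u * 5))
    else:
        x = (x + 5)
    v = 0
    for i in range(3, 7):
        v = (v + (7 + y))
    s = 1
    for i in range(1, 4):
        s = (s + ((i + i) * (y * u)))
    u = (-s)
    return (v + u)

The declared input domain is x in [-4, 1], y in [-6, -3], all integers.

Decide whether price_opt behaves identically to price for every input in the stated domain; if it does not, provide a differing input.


Side by side, the visible changes include: same computation, different form.
As a probe, take x=-3, y=-3: price runs t := 3 | u := 6 | (abs(t) == (x * y)): false | x := 2 | v := 0 | iter i=3: | v := 4 | iter i=4: | v := 8 | iter i=5: | v := 12 | iter i=6: | v := 16 | s := 1 | iter i=1: | s := -35 | iter i=2: | s := -107 | iter i=3: | s := -215 | u := 215 | result 231; price_opt runs t := 3 | u := 6 | (abs(t) == (x * y)): false | x := 2 | v := 0 | iter i=3: | v := 4 | iter i=4: | v := 8 | iter i=5: | v := 12 | iter i=6: | v := 16 | s := 1 | iter i=1: | s := -35 | iter i=2: | s := -107 | iter i=3: | s := -215 | u := 215 | result 231; both end at 231.
Sweeping the whole domain (24 inputs) finds no disagreement.
verdict: equivalent


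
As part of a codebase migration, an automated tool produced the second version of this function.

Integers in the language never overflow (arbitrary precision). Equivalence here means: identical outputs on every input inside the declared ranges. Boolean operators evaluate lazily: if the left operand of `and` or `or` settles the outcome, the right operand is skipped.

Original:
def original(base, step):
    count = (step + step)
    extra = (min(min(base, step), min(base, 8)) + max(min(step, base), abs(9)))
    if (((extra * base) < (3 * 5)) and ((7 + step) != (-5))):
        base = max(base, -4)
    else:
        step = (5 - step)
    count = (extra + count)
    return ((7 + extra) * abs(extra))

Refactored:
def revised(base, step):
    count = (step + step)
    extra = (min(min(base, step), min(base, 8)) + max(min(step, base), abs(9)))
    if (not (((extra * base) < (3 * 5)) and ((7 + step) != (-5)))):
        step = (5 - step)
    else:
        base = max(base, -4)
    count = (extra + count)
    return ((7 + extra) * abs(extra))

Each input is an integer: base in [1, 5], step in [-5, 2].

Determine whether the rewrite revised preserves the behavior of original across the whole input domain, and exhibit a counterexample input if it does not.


Side by side, the visible changes include: boolean connective usage differs.
As a probe, take base=4, step=0: original runs count = 0; extra = 9; (((extra * base) < (3 * 5)) and ((7 + step) != (-5))) -> false; step = 5; count = 9; return 144; revised runs count = 0; extra = 9; (not (((extra * base) < (3 * 5)) and ((7 + step) != (-5)))) -> true; step = 5; count = 9; return 144; both end at 144.
An exhaustive pass over the 40 declared inputs shows identical outputs.
verdict: equivalent


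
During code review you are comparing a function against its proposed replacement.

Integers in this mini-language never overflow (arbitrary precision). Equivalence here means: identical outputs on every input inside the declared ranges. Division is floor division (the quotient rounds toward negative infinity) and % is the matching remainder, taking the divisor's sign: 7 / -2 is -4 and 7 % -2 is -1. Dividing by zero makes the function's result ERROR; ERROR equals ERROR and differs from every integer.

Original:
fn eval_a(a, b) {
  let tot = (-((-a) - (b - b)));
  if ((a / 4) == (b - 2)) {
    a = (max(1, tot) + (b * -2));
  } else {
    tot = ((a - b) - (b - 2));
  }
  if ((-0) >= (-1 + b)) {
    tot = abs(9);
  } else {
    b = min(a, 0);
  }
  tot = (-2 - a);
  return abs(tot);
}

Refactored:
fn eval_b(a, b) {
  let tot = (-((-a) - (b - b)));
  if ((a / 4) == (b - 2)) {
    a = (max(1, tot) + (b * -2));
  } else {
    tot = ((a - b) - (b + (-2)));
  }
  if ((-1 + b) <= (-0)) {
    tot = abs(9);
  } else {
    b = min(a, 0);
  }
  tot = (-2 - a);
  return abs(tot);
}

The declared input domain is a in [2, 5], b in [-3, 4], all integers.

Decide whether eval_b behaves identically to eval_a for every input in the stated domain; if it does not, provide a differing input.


The two are interchangeable: arithmetic usage differs; also comparison usage differs, and every declared input agrees.
One worked example (a=2, b=0) — eval_a: tot = 2; ((a / 4) == (b - 2)) -> false; tot = 4; ((-0) >= (-1 + b)) -> true; tot = 9; tot = -4; return 4; eval_b: tot = 2; ((a / 4) == (b - 2)) -> false; tot = 4; ((-1 + b) <= (-0)) -> true; tot = 9; tot = -4; return 4; agreement on 4.
Every one of the 32 inputs gives matching results.
verdict: equivalent


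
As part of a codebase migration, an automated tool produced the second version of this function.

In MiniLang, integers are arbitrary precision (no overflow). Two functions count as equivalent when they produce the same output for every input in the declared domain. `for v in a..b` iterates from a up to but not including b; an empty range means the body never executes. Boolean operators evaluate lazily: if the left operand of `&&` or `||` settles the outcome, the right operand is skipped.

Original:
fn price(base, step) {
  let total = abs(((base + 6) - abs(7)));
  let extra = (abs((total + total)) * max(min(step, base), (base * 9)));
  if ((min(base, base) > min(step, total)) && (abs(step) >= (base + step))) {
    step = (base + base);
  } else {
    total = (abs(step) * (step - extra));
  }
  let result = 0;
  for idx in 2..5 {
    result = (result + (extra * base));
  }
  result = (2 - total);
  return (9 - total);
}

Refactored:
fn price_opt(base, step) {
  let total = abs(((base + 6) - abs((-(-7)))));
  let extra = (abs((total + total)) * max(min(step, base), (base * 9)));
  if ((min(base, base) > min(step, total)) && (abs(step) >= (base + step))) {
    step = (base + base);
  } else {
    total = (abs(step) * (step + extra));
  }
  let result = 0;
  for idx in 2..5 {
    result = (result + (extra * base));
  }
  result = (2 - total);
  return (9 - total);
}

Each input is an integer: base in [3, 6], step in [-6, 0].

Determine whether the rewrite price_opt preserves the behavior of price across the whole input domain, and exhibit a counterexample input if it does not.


At base=3, step=-1: price gives 118, price_opt gives -98.
verdict: not equivalent; witness: base=3, step=-1


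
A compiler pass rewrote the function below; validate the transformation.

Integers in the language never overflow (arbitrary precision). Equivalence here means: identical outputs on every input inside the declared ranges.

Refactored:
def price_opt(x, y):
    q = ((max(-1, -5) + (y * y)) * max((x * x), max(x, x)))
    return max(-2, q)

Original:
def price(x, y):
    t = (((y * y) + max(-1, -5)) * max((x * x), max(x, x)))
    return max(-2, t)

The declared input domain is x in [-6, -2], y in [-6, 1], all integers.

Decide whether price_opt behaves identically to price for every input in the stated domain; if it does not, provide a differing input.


Differences: local variable names differ — yet all 40 inputs agree.
verdict: equivalent


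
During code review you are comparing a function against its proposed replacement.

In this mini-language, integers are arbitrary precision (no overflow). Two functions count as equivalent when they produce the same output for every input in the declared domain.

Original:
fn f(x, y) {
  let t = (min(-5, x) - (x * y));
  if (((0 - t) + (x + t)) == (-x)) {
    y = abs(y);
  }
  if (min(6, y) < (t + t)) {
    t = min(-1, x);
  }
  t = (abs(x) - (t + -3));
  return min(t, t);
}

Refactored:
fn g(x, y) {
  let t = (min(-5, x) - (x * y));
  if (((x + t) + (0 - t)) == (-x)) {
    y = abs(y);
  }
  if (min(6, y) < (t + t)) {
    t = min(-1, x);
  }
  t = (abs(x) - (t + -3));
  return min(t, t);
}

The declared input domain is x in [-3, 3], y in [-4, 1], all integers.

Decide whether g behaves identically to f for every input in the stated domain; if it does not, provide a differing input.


The two versions differ — the changes include same computation, different form.
One worked example (x=0, y=1) — f: t becomes -5; next (((0 - t) + (x + t)) == (-x)) evaluates to true; next y becomes 1; next (min(6, y) < (t + t)) evaluates to false; next t becomes 8; next final value 8; g: t becomes -5; next (((x + t) + (0 - t)) == (-x)) evaluates to true; next y becomes 1; next (min(6, y) < (t + t)) evaluates to false; next t becomes 8; next final value 8; agreement on 8.
Every one of the 42 inputs gives matching results.
verdict: equivalent


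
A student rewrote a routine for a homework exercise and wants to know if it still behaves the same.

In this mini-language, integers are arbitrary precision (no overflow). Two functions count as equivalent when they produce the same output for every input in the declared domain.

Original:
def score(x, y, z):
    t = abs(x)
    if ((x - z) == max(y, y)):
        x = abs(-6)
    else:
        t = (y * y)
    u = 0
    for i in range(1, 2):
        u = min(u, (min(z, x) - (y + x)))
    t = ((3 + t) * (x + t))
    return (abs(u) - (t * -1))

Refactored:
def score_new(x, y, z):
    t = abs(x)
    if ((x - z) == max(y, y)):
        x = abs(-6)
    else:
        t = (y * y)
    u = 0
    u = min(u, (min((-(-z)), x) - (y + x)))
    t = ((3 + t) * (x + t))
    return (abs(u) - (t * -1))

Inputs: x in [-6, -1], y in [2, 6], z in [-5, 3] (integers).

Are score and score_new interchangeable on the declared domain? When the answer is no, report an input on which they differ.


The two are interchangeable: local variable names differ; also loop structure differs; also statement counts differ, and every declared input agrees.
As a probe, take x=-1, y=2, z=-5: score runs t = 1; ((x - z) == max(y, y)) -> false; t = 4; u = 0; [i=1]; u = -6; t = 21; return 27; score_new runs t = 1; ((x - z) == max(y, y)) -> false; t = 4; u = 0; u = -6; t = 21; return 27; both end at 27.
An exhaustive pass over the 270 declared inputs shows identical outputs.
verdict: equivalent


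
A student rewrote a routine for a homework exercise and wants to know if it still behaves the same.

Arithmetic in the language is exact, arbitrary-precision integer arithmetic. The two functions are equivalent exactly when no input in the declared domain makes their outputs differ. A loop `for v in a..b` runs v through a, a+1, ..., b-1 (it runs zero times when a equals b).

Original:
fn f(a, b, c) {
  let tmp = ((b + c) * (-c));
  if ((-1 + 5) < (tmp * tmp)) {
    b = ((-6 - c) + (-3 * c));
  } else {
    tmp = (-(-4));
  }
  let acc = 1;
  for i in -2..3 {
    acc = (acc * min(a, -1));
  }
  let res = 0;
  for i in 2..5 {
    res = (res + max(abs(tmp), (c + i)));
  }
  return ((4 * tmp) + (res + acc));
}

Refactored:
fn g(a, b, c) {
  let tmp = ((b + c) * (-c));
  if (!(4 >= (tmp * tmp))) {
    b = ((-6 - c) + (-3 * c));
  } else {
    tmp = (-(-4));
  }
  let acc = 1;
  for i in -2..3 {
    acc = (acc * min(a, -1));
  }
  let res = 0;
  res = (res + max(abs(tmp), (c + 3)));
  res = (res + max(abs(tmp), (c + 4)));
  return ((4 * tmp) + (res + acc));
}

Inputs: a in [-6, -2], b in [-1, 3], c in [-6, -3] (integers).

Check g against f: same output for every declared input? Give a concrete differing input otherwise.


Try a=-6, b=-1, c=-6.
f: tmp = -42; ((-1 + 5) < (tmp * tmp)) -> true; b = 18; acc = 1; [i=-2]; acc = -6; [i=-1]; acc = 36; [i=0]; acc = -216; [i=1]; acc = 1296; [i=2]; acc = -7776; res = 0; [i=2]; res = 42; [i=3]; res = 84; [i=4]; res = 126; return -7818
g: tmp = -42; (!(4 >= (tmp * tmp))) -> true; b = 18; acc = 1; [i=-2]; acc = -6; [i=-1]; acc = 36; [i=0]; acc = -216; [i=1]; acc = 1296; [i=2]; acc = -7776; res = 0; res = 42; res = 84; return -7860
-7818 vs -7860 — the two versions disagree here.
verdict: not equivalent; witness: a=-6, b=-1, c=-6


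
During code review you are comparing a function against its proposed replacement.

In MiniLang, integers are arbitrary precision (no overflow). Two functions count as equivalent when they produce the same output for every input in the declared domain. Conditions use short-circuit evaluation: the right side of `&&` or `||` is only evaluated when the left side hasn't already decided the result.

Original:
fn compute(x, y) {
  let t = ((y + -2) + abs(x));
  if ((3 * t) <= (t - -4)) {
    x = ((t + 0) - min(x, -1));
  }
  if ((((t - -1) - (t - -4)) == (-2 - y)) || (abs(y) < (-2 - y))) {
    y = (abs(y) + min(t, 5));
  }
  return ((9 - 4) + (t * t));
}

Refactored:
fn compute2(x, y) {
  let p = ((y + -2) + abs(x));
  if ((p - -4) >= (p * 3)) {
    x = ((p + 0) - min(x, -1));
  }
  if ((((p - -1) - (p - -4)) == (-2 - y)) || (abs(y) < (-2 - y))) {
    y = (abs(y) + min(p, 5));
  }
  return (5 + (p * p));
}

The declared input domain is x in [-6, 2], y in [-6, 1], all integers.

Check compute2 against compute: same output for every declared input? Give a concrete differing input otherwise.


The two versions differ — the changes include local variable names differ; arithmetic usage differs; comparison usage differs; constant usage differs.
Tracing x=-6, y=-3: compute: t := 1 | ((3 * t) <= (t - -4)): true | x := 7 | ((((t - -1) - (t - -4)) == (-2 - y)) || (abs(y) < (-2 - y))): false | result 6 | compute2: p := 1 | ((p - -4) >= (p * 3)): true | x := 7 | ((((p - -1) - (p - -4)) == (-2 - y)) || (abs(y) < (-2 - y))): false | result 6 — matching result 6.
Sweeping the whole domain (72 inputs) finds no disagreement.
verdict: equivalent


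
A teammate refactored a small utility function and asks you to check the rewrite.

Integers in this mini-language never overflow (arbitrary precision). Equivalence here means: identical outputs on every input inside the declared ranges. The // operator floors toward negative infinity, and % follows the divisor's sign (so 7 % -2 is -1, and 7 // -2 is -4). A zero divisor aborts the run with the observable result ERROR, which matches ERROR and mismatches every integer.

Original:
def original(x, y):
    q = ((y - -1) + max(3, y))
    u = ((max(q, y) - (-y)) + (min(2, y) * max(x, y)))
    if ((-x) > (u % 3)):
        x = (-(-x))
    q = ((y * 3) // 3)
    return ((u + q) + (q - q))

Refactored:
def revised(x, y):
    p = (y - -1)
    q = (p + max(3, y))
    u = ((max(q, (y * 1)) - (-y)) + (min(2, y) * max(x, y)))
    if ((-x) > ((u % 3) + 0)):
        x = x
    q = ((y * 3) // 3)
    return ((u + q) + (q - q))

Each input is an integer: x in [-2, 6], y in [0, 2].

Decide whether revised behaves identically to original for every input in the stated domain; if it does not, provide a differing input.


The two are interchangeable: arithmetic usage differs, plus constant usage differs, plus local variable names differ, plus statement counts differ, and every declared input agrees.
As a probe, take x=6, y=0: original runs q=4, then u=4, then ((-x) > (u % 3)) is false, then q=0, then returns 4; revised runs p=1, then q=4, then u=4, then ((-x) > ((u % 3) + 0)) is false, then q=0, then returns 4; both end at 4.
Checked all 27 inputs in the declared domain: the outputs agree on every one.
verdict: equivalent


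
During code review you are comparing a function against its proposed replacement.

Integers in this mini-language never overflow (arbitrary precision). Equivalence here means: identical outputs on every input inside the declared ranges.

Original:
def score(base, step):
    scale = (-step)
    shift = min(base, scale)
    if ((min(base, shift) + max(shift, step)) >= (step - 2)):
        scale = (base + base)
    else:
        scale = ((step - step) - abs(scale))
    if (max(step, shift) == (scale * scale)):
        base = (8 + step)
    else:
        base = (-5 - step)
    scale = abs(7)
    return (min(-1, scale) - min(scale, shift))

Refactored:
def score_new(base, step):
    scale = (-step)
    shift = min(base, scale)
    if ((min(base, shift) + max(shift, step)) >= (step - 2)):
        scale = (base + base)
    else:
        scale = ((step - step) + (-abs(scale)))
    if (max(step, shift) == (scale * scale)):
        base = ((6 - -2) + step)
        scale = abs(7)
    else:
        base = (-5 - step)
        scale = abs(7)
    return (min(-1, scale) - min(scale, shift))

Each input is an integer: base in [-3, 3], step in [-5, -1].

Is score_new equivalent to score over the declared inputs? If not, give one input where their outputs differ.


Changes here: statement counts differ; arithmetic usage differs; min/max/abs usage differs; constant usage differs; the full 35-point sweep finds no disagreement.
verdict: equivalent


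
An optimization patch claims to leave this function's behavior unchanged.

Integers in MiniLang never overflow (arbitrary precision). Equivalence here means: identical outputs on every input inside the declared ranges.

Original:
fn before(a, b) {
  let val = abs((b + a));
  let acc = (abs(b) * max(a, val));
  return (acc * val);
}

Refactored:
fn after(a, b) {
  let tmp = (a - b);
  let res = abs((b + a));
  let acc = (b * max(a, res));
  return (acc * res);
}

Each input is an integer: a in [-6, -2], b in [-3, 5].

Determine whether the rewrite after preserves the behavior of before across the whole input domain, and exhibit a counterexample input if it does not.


There is a counterexample at a=-6, b=-3: 243 on one side, -243 on the other.
before: val := 9 | acc := 27 | result 243
after: tmp := -3 | res := 9 | acc := -27 | result -243
verdict: not equivalent; witness: a=-6, b=-3


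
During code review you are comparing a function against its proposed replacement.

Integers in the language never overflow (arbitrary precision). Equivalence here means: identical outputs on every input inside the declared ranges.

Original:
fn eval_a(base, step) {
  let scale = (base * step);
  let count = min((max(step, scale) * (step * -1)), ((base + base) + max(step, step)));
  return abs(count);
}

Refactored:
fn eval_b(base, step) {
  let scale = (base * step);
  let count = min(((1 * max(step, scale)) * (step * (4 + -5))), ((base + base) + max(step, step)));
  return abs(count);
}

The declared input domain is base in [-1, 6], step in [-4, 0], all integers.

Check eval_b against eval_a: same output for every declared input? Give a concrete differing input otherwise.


Side by side, the visible changes include: constant usage differs, plus arithmetic usage differs.
As a probe, take base=6, step=-2: eval_a runs scale = -12; count = -4; return 4; eval_b runs scale = -12; count = -4; return 4; both end at 4.
Every one of the 40 inputs gives matching results.
verdict: equivalent


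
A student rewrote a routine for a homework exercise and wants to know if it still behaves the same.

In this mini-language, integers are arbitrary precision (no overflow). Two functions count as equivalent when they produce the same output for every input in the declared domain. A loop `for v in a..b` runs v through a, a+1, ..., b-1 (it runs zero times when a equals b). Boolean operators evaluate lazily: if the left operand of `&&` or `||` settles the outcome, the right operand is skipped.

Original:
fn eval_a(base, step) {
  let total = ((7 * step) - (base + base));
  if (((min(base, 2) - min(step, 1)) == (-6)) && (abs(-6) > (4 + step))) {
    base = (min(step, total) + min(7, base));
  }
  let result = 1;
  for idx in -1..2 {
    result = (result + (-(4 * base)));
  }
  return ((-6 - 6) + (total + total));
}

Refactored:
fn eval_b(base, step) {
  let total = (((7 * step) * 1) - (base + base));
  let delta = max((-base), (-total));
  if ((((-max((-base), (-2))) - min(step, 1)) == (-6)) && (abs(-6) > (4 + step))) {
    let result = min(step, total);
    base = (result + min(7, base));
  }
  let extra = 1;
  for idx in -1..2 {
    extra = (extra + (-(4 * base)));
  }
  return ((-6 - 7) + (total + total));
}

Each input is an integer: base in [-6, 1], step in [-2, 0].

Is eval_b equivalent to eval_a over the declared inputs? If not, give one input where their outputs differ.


base=-6, step=-2 yields -16 from eval_a but -17 from eval_b.
verdict: not equivalent; witness: base=-6, step=-2


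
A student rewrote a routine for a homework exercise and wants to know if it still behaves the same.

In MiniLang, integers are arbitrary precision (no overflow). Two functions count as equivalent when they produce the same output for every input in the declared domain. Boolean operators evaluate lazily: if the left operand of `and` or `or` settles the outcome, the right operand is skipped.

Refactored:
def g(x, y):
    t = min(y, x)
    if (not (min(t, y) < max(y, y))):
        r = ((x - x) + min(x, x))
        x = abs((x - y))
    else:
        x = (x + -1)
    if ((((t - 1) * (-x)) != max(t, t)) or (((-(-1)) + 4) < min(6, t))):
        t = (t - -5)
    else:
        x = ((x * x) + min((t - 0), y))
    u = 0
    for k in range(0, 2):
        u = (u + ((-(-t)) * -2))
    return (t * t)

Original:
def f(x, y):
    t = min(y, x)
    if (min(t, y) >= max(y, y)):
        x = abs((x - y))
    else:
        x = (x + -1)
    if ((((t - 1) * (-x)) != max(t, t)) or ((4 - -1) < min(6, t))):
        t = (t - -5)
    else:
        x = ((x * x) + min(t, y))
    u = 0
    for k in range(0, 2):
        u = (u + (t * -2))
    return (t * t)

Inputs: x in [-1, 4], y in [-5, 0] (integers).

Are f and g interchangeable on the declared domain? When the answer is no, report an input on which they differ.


Behavior is preserved: although arithmetic usage differs, and statement counts differ, and comparison usage differs, and min/max/abs usage differs, and boolean connective usage differs, and local variable names differ, and constant usage differs, the outputs never diverge.
One worked example (x=0, y=0) — f: t becomes 0; next (min(t, y) >= max(y, y)) evaluates to true; next x becomes 0; next ((((t - 1) * (-x)) != max(t, t)) or ((4 - -1) < min(6, t))) evaluates to false; next x becomes 0; next u becomes 0; next at k=0:; next u becomes 0; next at k=1:; next u becomes 0; next final value 0; g: t becomes 0; next (not (min(t, y) < max(y, y))) evaluates to true; next r becomes 0; next x becomes 0; next ((((t - 1) * (-x)) != max(t, t)) or (((-(-1)) + 4) < min(6, t))) evaluates to false; next x becomes 0; next u becomes 0; next at k=0:; next u becomes 0; next at k=1:; next u becomes 0; next final value 0; agreement on 0.
Checked all 36 inputs in the declared domain: the outputs agree on every one.
verdict: equivalent


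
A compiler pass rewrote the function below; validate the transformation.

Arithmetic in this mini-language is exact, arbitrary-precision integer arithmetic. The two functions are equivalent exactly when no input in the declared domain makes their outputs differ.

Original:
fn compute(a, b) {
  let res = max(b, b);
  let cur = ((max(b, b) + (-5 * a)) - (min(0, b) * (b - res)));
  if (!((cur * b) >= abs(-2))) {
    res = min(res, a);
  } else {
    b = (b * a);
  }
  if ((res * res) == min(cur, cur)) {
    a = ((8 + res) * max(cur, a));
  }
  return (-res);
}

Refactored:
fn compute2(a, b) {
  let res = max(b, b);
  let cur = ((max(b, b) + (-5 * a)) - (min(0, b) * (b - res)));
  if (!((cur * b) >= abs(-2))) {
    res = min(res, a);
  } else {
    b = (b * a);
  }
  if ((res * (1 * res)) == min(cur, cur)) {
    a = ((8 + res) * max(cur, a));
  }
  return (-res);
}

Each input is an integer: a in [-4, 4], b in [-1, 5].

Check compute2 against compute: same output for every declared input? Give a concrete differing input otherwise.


The two versions differ — the changes include arithmetic usage differs; constant usage differs.
As a probe, take a=-2, b=4: compute runs res=4, then cur=14, then (!((cur * b) >= abs(-2))) is false, then b=-8, then ((res * res) == min(cur, cur)) is false, then returns -4; compute2 runs res=4, then cur=14, then (!((cur * b) >= abs(-2))) is false, then b=-8, then ((res * (1 * res)) == min(cur, cur)) is false, then returns -4; both end at -4.
Across all 63 domain points the two functions coincide.
verdict: equivalent


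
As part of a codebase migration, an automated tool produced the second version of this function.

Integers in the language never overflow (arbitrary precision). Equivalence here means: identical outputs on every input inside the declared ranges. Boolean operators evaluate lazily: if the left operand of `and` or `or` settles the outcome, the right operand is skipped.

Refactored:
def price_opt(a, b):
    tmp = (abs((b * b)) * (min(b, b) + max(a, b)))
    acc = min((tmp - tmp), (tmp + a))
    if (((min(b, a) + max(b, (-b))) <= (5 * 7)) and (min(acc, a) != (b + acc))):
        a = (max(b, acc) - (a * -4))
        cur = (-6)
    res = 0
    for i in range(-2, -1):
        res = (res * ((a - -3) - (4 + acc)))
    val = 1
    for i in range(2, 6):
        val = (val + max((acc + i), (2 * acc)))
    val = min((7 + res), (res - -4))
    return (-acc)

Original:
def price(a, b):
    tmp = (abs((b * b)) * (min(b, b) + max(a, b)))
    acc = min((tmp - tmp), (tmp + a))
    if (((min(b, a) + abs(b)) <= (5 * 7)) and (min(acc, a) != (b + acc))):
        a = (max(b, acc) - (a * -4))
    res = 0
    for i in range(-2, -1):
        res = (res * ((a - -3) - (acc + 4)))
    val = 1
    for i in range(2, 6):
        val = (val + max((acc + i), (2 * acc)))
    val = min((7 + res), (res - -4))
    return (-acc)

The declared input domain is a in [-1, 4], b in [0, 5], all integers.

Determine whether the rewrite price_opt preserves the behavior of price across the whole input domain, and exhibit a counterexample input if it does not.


The two versions differ — the changes include statement counts differ; also constant usage differs; also local variable names differ; also min/max/abs usage differs.
Tracing a=2, b=4: price: tmp becomes 128; next acc becomes 0; next (((min(b, a) + abs(b)) <= (5 * 7)) and (min(acc, a) != (b + acc))) evaluates to true; next a becomes 12; next res becomes 0; next at i=-2:; next res becomes 0; next val becomes 1; next at i=2:; next val becomes 3; next at i=3:; next val becomes 6; next at i=4:; next val becomes 10; next at i=5:; next val becomes 15; next val becomes 4; next final value 0 | price_opt: tmp becomes 128; next acc becomes 0; next (((min(b, a) + max(b, (-b))) <= (5 * 7)) and (min(acc, a) != (b + acc))) evaluates to true; next a becomes 12; next cur becomes -6; next res becomes 0; next at i=-2:; next res becomes 0; next val becomes 1; next at i=2:; next val becomes 3; next at i=3:; next val becomes 6; next at i=4:; next val becomes 10; next at i=5:; next val becomes 15; next val becomes 4; next final value 0 — matching result 0.
Checked all 36 inputs in the declared domain: the outputs agree on every one.
verdict: equivalent


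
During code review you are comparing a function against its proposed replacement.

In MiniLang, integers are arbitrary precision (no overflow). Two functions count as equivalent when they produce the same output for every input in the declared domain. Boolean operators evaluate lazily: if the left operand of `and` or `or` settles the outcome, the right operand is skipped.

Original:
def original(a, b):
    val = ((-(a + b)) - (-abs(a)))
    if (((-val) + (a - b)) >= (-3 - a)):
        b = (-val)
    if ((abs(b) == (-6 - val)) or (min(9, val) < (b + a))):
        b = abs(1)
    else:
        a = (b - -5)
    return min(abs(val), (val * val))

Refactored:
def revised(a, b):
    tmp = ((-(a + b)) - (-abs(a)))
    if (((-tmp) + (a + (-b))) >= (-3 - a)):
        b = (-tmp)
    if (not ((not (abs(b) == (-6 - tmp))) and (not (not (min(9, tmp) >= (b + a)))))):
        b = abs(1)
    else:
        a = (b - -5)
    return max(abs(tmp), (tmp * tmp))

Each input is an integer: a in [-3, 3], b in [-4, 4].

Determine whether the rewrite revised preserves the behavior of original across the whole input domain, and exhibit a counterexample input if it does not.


Run the pair on a=-3, b=-4.
original: val = 10; (((-val) + (a - b)) >= (-3 - a)) -> false; ((abs(b) == (-6 - val)) or (min(9, val) < (b + a))) -> false; a = 1; return 10
revised: tmp = 10; (((-tmp) + (a + (-b))) >= (-3 - a)) -> false; (not ((not (abs(b) == (-6 - tmp))) and (not (not (min(9, tmp) >= (b + a)))))) -> false; a = 1; return 100
10 against 100: the behavior changed.
verdict: not equivalent; witness: a=-3, b=-4


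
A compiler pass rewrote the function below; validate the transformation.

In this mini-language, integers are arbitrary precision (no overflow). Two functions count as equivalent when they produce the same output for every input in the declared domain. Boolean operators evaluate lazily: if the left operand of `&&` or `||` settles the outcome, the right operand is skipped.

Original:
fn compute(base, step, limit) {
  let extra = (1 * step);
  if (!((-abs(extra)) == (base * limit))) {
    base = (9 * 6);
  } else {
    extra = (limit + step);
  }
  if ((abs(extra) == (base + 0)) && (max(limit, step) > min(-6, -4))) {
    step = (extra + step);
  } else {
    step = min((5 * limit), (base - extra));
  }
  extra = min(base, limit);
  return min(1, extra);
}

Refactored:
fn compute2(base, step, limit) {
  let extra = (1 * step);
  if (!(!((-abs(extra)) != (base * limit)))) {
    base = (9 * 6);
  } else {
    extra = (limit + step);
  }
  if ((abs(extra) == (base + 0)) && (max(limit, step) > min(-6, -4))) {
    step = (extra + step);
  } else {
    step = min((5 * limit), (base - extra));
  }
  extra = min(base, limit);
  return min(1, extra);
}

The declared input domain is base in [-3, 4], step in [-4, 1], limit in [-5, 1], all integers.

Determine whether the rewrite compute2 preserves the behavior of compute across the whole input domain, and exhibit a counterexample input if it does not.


This is a faithful refactor — comparison usage differs; and boolean connective usage differs, but the computed results match everywhere.
One worked example (base=-2, step=-3, limit=-2) — compute: extra=-3, then (!((-abs(extra)) == (base * limit))) is true, then base=54, then ((abs(extra) == (base + 0)) && (max(limit, step) > min(-6, -4))) is false, then step=-10, then extra=-2, then returns -2; compute2: extra=-3, then (!(!((-abs(extra)) != (base * limit)))) is true, then base=54, then ((abs(extra) == (base + 0)) && (max(limit, step) > min(-6, -4))) is false, then step=-10, then extra=-2, then returns -2; agreement on -2.
Sweeping the whole domain (336 inputs) finds no disagreement.
verdict: equivalent


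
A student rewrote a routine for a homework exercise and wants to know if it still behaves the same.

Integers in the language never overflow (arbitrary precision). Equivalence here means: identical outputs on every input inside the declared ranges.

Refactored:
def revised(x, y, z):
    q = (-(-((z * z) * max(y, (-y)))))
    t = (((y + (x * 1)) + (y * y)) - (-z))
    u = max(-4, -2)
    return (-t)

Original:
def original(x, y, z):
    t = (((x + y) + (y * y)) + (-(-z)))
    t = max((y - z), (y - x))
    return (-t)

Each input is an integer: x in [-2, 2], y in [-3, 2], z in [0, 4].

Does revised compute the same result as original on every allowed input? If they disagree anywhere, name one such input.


Run the pair on x=-2, y=-3, z=0.
original: t=4, then t=-1, then returns 1
revised: q=0, then t=4, then u=-2, then returns -4
1 != -4, so the rewrite changes behavior.
verdict: not equivalent; witness: x=-2, y=-3, z=0


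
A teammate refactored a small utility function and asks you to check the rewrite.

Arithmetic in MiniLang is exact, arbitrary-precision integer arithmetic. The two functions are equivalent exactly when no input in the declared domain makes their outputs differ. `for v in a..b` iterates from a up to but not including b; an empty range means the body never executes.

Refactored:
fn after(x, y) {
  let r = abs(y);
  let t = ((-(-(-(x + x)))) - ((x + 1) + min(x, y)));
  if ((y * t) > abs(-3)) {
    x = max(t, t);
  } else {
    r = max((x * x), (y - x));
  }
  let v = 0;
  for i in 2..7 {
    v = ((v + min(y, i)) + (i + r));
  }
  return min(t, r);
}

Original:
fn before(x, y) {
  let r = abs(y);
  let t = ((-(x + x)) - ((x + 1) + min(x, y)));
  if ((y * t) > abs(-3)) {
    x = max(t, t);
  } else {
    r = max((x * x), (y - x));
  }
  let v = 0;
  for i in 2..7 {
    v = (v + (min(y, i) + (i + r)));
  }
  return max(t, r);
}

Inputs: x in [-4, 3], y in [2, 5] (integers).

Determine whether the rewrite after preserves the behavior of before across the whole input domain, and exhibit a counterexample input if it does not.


There is a counterexample at x=-4, y=2: 15 on one side, 2 on the other.
before: r := 2 | t := 15 | ((y * t) > abs(-3)): true | x := 15 | v := 0 | iter i=2: | v := 6 | iter i=3: | v := 13 | iter i=4: | v := 21 | iter i=5: | v := 30 | iter i=6: | v := 40 | result 15
after: r := 2 | t := 15 | ((y * t) > abs(-3)): true | x := 15 | v := 0 | iter i=2: | v := 6 | iter i=3: | v := 13 | iter i=4: | v := 21 | iter i=5: | v := 30 | iter i=6: | v := 40 | result 2
verdict: not equivalent; witness: x=-4, y=2
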